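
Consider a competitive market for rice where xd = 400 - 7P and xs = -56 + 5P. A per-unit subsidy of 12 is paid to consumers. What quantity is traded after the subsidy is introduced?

Pre-subsidy: 400 - 7P = -56 + 5P gives P* = 38, x* = 134.
With the rebate, buyers effectively pay Pb = Ps − 12, where Ps is the price sellers receive.
Demand in terms of Ps becomes xd = 400 − 7(Ps − 12) = 484 - 7Ps. Setting this equal to supply: 484 - 7Ps = -56 + 5Ps, so Ps = 45.
Buyers pay Pb = 45 − 12 = 33; x' = -56 + 5·45 = 169.

x' = 169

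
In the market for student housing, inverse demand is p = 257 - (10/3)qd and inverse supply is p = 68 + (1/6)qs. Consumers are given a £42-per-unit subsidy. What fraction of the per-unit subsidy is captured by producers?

Pre-subsidy: 257 - (10/3)q = 68 + (1/6)q gives q* = 54 and p* = 77.
With the rebate, buyers effectively pay pb = ps − 42, where ps is the price sellers receive.
On the curves, pb = 257 - (10/3)q and ps = 68 + (1/6)q; the wedge ps − pb = 42 gives 68 + (1/6)q − (257 - (10/3)q) = 42, so q' = 66.
Then pb = 257 − (10/3)·66 = 37 and ps = 68 + (1/6)·66 = 79.
Buyers' price falls by p* − pb = 77 − 37 = 40; sellers' price rises by ps − p* = 79 − 77 = 2.
So producers capture 2/42 = 1/21 of each unit of subsidy.

Producer share = 1/21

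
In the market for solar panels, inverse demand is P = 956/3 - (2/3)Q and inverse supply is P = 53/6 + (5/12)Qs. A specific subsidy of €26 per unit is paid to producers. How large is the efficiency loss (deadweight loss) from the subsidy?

Pre-subsidy: 956/3 - (2/3)Q = 53/6 + (5/12)Q gives Q* = 286 and P* = 128.
With the subsidy, sellers receive Ps = Pb + 26 for each unit, where Pb is the price buyers pay.
On the curves, Pb = 956/3 - (2/3)Q and Ps = 53/6 + (5/12)Q; the wedge Ps − Pb = 26 gives 53/6 + (5/12)Q − (956/3 - (2/3)Q) = 26, so Q' = 310.
Then Pb = 956/3 − (2/3)·310 = 112 and Ps = 53/6 + (5/12)·310 = 138.
The subsidy expands output by 310 − 286 = 24 past the efficient level; on those units the gap between marginal cost and willingness to pay runs from 0 up to 26.
DWL = ½ × 26 × 24 = 312.

Deadweight loss = €312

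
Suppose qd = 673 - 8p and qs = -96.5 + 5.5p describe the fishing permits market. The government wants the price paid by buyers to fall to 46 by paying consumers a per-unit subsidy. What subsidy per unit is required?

At a buyer price of 46, quantity demanded is 673 − 8·46 = 305.
Sellers supply 305 only when they receive ps with -96.5 + 5.5·ps = 305, i.e. ps = 73.
s = ps − pb = 73 − 46 = 27.

Required subsidy s = 27 per unit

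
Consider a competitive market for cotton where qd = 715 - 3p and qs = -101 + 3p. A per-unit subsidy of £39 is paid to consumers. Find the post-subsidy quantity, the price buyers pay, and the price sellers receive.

Pre-subsidy: 715 - 3p = -101 + 3p gives p* = 136, q* = 307.
With the rebate, buyers effectively pay pb = ps − 39, where ps is the price sellers receive.
Demand in terms of ps becomes qd = 715 − 3(ps − 39) = 832 - 3ps. Setting this equal to supply: 832 - 3ps = -101 + 3ps, so ps = 155.5.
Buyers pay pb = 155.5 − 39 = 116.5; q' = -101 + 3·155.5 = 365.5.

q' = 365.5; buyers pay £116.5; sellers receive £155.5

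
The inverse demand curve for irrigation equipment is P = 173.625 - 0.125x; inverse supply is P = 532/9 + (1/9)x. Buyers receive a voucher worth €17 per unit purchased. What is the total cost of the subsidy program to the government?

Pre-subsidy: 173.625 - 0.125x = 532/9 + (1/9)x gives x* = 485 and P* = 113.
With the rebate, buyers effectively pay Pb = Ps − 17, where Ps is the price sellers receive.
On the curves, Pb = 173.625 - 0.125x and Ps = 532/9 + (1/9)x; the wedge Ps − Pb = 17 gives 532/9 + (1/9)x − (173.625 - 0.125x) = 17, so x' = 557.
Then Pb = 173.625 − 0.125·557 = 104 and Ps = 532/9 + (1/9)·557 = 121.
Government outlay = subsidy × quantity = 17 × 557 = 9469.

Government cost = €9469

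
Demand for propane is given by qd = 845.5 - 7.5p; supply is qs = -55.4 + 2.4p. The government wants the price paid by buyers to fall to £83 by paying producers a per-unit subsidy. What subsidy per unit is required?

At a buyer price of 83, quantity demanded is 845.5 − 7.5·83 = 223.
Sellers supply 223 only when they receive ps with -55.4 + 2.4·ps = 223, i.e. ps = 116.
s = ps − pb = 116 − 83 = 33.

Required subsidy s = £33 per unit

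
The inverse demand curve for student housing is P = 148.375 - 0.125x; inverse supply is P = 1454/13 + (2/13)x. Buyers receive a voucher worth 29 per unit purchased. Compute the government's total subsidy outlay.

Government cost = 6815

Pre-subsidy: 148.375 - 0.125x = 1454/13 + (2/13)x gives x* = 131 and P* = 132.
With the rebate, buyers effectively pay Pb = Ps − 29, where Ps is the price sellers receive.
On the curves, Pb = 148.375 - 0.125x and Ps = 1454/13 + (2/13)x; the wedge Ps − Pb = 29 gives 1454/13 + (2/13)x − (148.375 - 0.125x) = 29, so x' = 235.
Then Pb = 148.375 − 0.125·235 = 119 and Ps = 1454/13 + (2/13)·235 = 148.
Government outlay = subsidy × quantity = 29 × 235 = 6815.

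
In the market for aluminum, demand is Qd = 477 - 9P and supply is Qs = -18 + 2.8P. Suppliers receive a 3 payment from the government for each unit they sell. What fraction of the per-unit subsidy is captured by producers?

Pre-subsidy: 477 - 9P = -18 + 2.8P gives P* = 2475/59, Q* = 5868/59.
With the subsidy, sellers receive Ps = Pb + 3 for each unit, where Pb is the price buyers pay.
Supply in terms of Pb becomes Qs = -18 + 2.8(Pb + 3) = -9.6 + 2.8Pb. Setting this equal to demand: 477 - 9Pb = -9.6 + 2.8Pb, so Pb = 2433/59.
Sellers receive Ps = 2433/59 + 3 = 2610/59; Q' = 477 − 9·(2433/59) = 6246/59.
Buyers' price falls by P* − Pb = 2475/59 − 2433/59 = 42/59; sellers' price rises by Ps − P* = 2610/59 − 2475/59 = 135/59.
So producers capture (135/59)/3 = 45/59 of each unit of subsidy.

Producer share = 45/59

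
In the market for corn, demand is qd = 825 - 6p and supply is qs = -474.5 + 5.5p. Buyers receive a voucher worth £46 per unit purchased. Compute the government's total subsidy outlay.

Government cost = £12834

Pre-subsidy: 825 - 6p = -474.5 + 5.5p gives p* = 113, q* = 147.
With the rebate, buyers effectively pay pb = ps − 46, where ps is the price sellers receive.
Demand in terms of ps becomes qd = 825 − 6(ps − 46) = 1101 - 6ps. Setting this equal to supply: 1101 - 6ps = -474.5 + 5.5ps, so ps = 137.
Buyers pay pb = 137 − 46 = 91; q' = -474.5 + 5.5·137 = 279.
Government outlay = subsidy × quantity = 46 × 279 = 12834.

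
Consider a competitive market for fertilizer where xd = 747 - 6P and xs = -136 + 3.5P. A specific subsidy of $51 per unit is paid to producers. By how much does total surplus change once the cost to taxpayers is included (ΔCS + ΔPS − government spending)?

Pre-subsidy: 747 - 6P = -136 + 3.5P gives P* = 1766/19, x* = 3597/19.
With the subsidy, sellers receive Ps = Pb + 51 for each unit, where Pb is the price buyers pay.
Supply in terms of Pb becomes xs = -136 + 3.5(Pb + 51) = 42.5 + 3.5Pb. Setting this equal to demand: 747 - 6Pb = 42.5 + 3.5Pb, so Pb = 1409/19.
Sellers receive Ps = 1409/19 + 51 = 2378/19; x' = 747 − 6·(1409/19) = 5739/19.
ΔCS = ½(3597/19 + 5739/19)(1766/19 − 1409/19) = 1666476/361; ΔPS = ½(3597/19 + 5739/19)(2378/19 − 1766/19) = 2856816/361.
Government spending = 51 × 5739/19 = 292689/19.
Net change = 1666476/361 + 2856816/361 − 292689/19 = -54621/19. The loss equals the DWL triangle ½·51·2142/19.

Net change in total surplus = -54621/19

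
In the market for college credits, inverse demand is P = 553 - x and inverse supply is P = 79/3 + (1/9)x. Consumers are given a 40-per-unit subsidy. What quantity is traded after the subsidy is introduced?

x' = 510

Pre-subsidy: 553 - x = 79/3 + (1/9)x gives x* = 474 and P* = 79.
With the rebate, buyers effectively pay Pb = Ps − 40, where Ps is the price sellers receive.
On the curves, Pb = 553 - x and Ps = 79/3 + (1/9)x; the wedge Ps − Pb = 40 gives 79/3 + (1/9)x − (553 - x) = 40, so x' = 510.
Then Pb = 553 − 1·510 = 43 and Ps = 79/3 + (1/9)·510 = 83.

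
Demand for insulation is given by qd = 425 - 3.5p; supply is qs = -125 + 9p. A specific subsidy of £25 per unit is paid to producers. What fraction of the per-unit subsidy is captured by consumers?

Consumer share = 0.72

Pre-subsidy: 425 - 3.5p = -125 + 9p gives p* = 44, q* = 271.
With the subsidy, sellers receive ps = pb + 25 for each unit, where pb is the price buyers pay.
Supply in terms of pb becomes qs = -125 + 9(pb + 25) = 100 + 9pb. Setting this equal to demand: 425 - 3.5pb = 100 + 9pb, so pb = 26.
Sellers receive ps = 26 + 25 = 51; q' = 425 − 3.5·26 = 334.
Buyers' price falls by p* − pb = 44 − 26 = 18; sellers' price rises by ps − p* = 51 − 44 = 7.
So consumers capture 18/25 = 0.72 of each unit of subsidy.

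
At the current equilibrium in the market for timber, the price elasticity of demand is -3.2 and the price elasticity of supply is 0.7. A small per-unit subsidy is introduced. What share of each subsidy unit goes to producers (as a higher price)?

For a small subsidy around the equilibrium, the benefit split depends on the relative slopes, which at a point are proportional to the elasticities.
Buyer share = εs/(εs + |εd|) = 0.7/(0.7 + 3.2) = 7/39; seller share = |εd|/(εs + |εd|) = 32/39.
So producers capture 32/39 of the subsidy.

Producer share = 32/39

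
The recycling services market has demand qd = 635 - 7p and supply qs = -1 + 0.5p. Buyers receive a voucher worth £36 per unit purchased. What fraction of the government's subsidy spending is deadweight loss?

Pre-subsidy: 635 - 7p = -1 + 0.5p gives p* = 84.8, q* = 41.4.
With the rebate, buyers effectively pay pb = ps − 36, where ps is the price sellers receive.
Demand in terms of ps becomes qd = 635 − 7(ps − 36) = 887 - 7ps. Setting this equal to supply: 887 - 7ps = -1 + 0.5ps, so ps = 118.4.
Buyers pay pb = 118.4 − 36 = 82.4; q' = -1 + 0.5·118.4 = 58.2.
ΔCS = ½(41.4 + 58.2)(84.8 − 82.4) = 119.52; ΔPS = ½(41.4 + 58.2)(118.4 − 84.8) = 1673.28.
Government spending = 36 × 58.2 = 2095.2.
DWL = ½ × 36 × (58.2 − 41.4) = 302.4; fraction = 302.4 / 2095.2 = 14/97.

DWL / government spending = 14/97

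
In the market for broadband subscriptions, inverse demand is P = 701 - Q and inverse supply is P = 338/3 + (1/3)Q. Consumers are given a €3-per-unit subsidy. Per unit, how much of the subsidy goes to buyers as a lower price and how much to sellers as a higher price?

Pre-subsidy: 701 - Q = 338/3 + (1/3)Q gives Q* = 441.25 and P* = 259.75.
With the rebate, buyers effectively pay Pb = Ps − 3, where Ps is the price sellers receive.
On the curves, Pb = 701 - Q and Ps = 338/3 + (1/3)Q; the wedge Ps − Pb = 3 gives 338/3 + (1/3)Q − (701 - Q) = 3, so Q' = 443.5.
Then Pb = 701 − 1·443.5 = 257.5 and Ps = 338/3 + (1/3)·443.5 = 260.5.
Buyers' price falls by P* − Pb = 259.75 − 257.5 = 2.25; sellers' price rises by Ps − P* = 260.5 − 259.75 = 0.75.

Buyers gain €2.25 per unit; sellers gain €0.75 per unit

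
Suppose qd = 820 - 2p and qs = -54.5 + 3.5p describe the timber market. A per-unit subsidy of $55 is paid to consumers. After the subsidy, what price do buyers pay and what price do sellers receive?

Buyers pay $124; sellers receive $179

Pre-subsidy: 820 - 2p = -54.5 + 3.5p gives p* = 159, q* = 502.
With the rebate, buyers effectively pay pb = ps − 55, where ps is the price sellers receive.
Demand in terms of ps becomes qd = 820 − 2(ps − 55) = 930 - 2ps. Setting this equal to supply: 930 - 2ps = -54.5 + 3.5ps, so ps = 179.
Buyers pay pb = 179 − 55 = 124; q' = -54.5 + 3.5·179 = 572.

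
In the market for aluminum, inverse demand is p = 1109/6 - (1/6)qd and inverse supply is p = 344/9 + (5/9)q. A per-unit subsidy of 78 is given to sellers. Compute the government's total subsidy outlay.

Pre-subsidy: 1109/6 - (1/6)q = 344/9 + (5/9)q gives q* = 203 and p* = 151.
With the subsidy, sellers receive ps = pb + 78 for each unit, where pb is the price buyers pay.
On the curves, pb = 1109/6 - (1/6)q and ps = 344/9 + (5/9)q; the wedge ps − pb = 78 gives 344/9 + (5/9)q − (1109/6 - (1/6)q) = 78, so q' = 311.
Then pb = 1109/6 − (1/6)·311 = 133 and ps = 344/9 + (5/9)·311 = 211.
Government outlay = subsidy × quantity = 78 × 311 = 24258.

Government cost = 24258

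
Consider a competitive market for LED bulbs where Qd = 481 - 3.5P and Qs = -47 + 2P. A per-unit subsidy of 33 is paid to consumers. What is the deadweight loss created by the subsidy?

Deadweight loss = 693

Pre-subsidy: 481 - 3.5P = -47 + 2P gives P* = 96, Q* = 145.
With the rebate, buyers effectively pay Pb = Ps − 33, where Ps is the price sellers receive.
Demand in terms of Ps becomes Qd = 481 − 3.5(Ps − 33) = 596.5 - 3.5Ps. Setting this equal to supply: 596.5 - 3.5Ps = -47 + 2Ps, so Ps = 117.
Buyers pay Pb = 117 − 33 = 84; Q' = -47 + 2·117 = 187.
The subsidy expands output by 187 − 145 = 42 past the efficient level; on those units the gap between marginal cost and willingness to pay runs from 0 up to 33.
DWL = ½ × 33 × 42 = 693.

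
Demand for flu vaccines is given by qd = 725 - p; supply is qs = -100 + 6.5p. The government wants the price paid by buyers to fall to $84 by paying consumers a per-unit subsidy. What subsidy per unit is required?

Required subsidy s = $30 per unit

At a buyer price of 84, quantity demanded is 725 − 1·84 = 641.
Sellers supply 641 only when they receive ps with -100 + 6.5·ps = 641, i.e. ps = 114.
s = ps − pb = 114 − 84 = 30.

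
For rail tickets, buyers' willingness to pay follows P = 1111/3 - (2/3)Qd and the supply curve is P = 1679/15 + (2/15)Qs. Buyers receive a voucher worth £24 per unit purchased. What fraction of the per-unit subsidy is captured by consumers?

Pre-subsidy: 1111/3 - (2/3)Q = 1679/15 + (2/15)Q gives Q* = 323 and P* = 155.
With the rebate, buyers effectively pay Pb = Ps − 24, where Ps is the price sellers receive.
On the curves, Pb = 1111/3 - (2/3)Q and Ps = 1679/15 + (2/15)Q; the wedge Ps − Pb = 24 gives 1679/15 + (2/15)Q − (1111/3 - (2/3)Q) = 24, so Q' = 353.
Then Pb = 1111/3 − (2/3)·353 = 135 and Ps = 1679/15 + (2/15)·353 = 159.
Buyers' price falls by P* − Pb = 155 − 135 = 20; sellers' price rises by Ps − P* = 159 − 155 = 4.
So consumers capture 20/24 = 5/6 of each unit of subsidy.

Consumer share = 5/6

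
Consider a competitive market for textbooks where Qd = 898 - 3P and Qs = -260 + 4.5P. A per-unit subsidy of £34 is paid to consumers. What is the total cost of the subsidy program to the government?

Pre-subsidy: 898 - 3P = -260 + 4.5P gives P* = 154.4, Q* = 434.8.
With the rebate, buyers effectively pay Pb = Ps − 34, where Ps is the price sellers receive.
Demand in terms of Ps becomes Qd = 898 − 3(Ps − 34) = 1000 - 3Ps. Setting this equal to supply: 1000 - 3Ps = -260 + 4.5Ps, so Ps = 168.
Buyers pay Pb = 168 − 34 = 134; Q' = -260 + 4.5·168 = 496.
Government outlay = subsidy × quantity = 34 × 496 = 16864.

Government cost = £16864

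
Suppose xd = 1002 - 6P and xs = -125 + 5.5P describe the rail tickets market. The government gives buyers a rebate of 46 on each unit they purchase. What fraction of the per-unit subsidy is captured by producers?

Pre-subsidy: 1002 - 6P = -125 + 5.5P gives P* = 98, x* = 414.
With the rebate, buyers effectively pay Pb = Ps − 46, where Ps is the price sellers receive.
Demand in terms of Ps becomes xd = 1002 − 6(Ps − 46) = 1278 - 6Ps. Setting this equal to supply: 1278 - 6Ps = -125 + 5.5Ps, so Ps = 122.
Buyers pay Pb = 122 − 46 = 76; x' = -125 + 5.5·122 = 546.
Buyers' price falls by P* − Pb = 98 − 76 = 22; sellers' price rises by Ps − P* = 122 − 98 = 24.
So producers capture 24/46 = 12/23 of each unit of subsidy.

Producer share = 12/23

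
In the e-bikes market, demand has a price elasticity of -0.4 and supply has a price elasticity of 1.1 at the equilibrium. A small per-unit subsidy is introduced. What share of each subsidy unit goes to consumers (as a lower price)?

For a small subsidy around the equilibrium, the benefit split depends on the relative slopes, which at a point are proportional to the elasticities.
Buyer share = εs/(εs + |εd|) = 1.1/(1.1 + 0.4) = 11/15; seller share = |εd|/(εs + |εd|) = 4/15.

Consumer share = 11/15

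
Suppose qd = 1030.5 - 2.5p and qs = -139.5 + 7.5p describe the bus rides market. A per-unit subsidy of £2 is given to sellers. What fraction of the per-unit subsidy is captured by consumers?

Pre-subsidy: 1030.5 - 2.5p = -139.5 + 7.5p gives p* = 117, q* = 738.
With the subsidy, sellers receive ps = pb + 2 for each unit, where pb is the price buyers pay.
Supply in terms of pb becomes qs = -139.5 + 7.5(pb + 2) = -124.5 + 7.5pb. Setting this equal to demand: 1030.5 - 2.5pb = -124.5 + 7.5pb, so pb = 115.5.
Sellers receive ps = 115.5 + 2 = 117.5; q' = 1030.5 − 2.5·115.5 = 741.75.
Buyers' price falls by p* − pb = 117 − 115.5 = 1.5; sellers' price rises by ps − p* = 117.5 − 117 = 0.5.
So consumers capture 1.5/2 = 0.75 of each unit of subsidy.

Consumer share = 0.75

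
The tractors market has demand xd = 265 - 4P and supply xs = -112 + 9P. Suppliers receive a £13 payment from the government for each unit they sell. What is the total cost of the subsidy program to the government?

Government cost = £2405

Pre-subsidy: 265 - 4P = -112 + 9P gives P* = 29, x* = 149.
With the subsidy, sellers receive Ps = Pb + 13 for each unit, where Pb is the price buyers pay.
Supply in terms of Pb becomes xs = -112 + 9(Pb + 13) = 5 + 9Pb. Setting this equal to demand: 265 - 4Pb = 5 + 9Pb, so Pb = 20.
Sellers receive Ps = 20 + 13 = 33; x' = 265 − 4·20 = 185.
Government outlay = subsidy × quantity = 13 × 185 = 2405.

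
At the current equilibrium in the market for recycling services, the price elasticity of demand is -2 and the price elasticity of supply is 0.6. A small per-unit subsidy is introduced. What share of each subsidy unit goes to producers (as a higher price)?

Producer share = 10/13

For a small subsidy around the equilibrium, the benefit split depends on the relative slopes, which at a point are proportional to the elasticities.
Buyer share = εs/(εs + |εd|) = 0.6/(0.6 + 2) = 3/13; seller share = |εd|/(εs + |εd|) = 10/13.
So producers capture 10/13 of the subsidy.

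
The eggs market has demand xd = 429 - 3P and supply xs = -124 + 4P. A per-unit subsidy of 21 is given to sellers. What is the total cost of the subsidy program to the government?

Government cost = 4788

Pre-subsidy: 429 - 3P = -124 + 4P gives P* = 79, x* = 192.
With the subsidy, sellers receive Ps = Pb + 21 for each unit, where Pb is the price buyers pay.
Supply in terms of Pb becomes xs = -124 + 4(Pb + 21) = -40 + 4Pb. Setting this equal to demand: 429 - 3Pb = -40 + 4Pb, so Pb = 67.
Sellers receive Ps = 67 + 21 = 88; x' = 429 − 3·67 = 228.
Government outlay = subsidy × quantity = 21 × 228 = 4788.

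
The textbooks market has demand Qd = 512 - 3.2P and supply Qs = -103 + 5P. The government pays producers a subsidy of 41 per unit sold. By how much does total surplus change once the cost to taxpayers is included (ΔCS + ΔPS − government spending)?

Pre-subsidy: 512 - 3.2P = -103 + 5P gives P* = 75, Q* = 272.
With the subsidy, sellers receive Ps = Pb + 41 for each unit, where Pb is the price buyers pay.
Supply in terms of Pb becomes Qs = -103 + 5(Pb + 41) = 102 + 5Pb. Setting this equal to demand: 512 - 3.2Pb = 102 + 5Pb, so Pb = 50.
Sellers receive Ps = 50 + 41 = 91; Q' = 512 − 3.2·50 = 352.
ΔCS = ½(272 + 352)(75 − 50) = 7800; ΔPS = ½(272 + 352)(91 − 75) = 4992.
Government spending = 41 × 352 = 14432.
Net change = 7800 + 4992 − 14432 = -1640. The loss equals the DWL triangle ½·41·80.

Net change in total surplus = -1640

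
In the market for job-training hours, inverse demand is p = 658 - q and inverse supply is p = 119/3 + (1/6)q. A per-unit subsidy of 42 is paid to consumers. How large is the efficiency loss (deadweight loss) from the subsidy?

Deadweight loss = 756

Pre-subsidy: 658 - q = 119/3 + (1/6)q gives q* = 530 and p* = 128.
With the rebate, buyers effectively pay pb = ps − 42, where ps is the price sellers receive.
On the curves, pb = 658 - q and ps = 119/3 + (1/6)q; the wedge ps − pb = 42 gives 119/3 + (1/6)q − (658 - q) = 42, so q' = 566.
Then pb = 658 − 1·566 = 92 and ps = 119/3 + (1/6)·566 = 134.
The subsidy expands output by 566 − 530 = 36 past the efficient level; on those units the gap between marginal cost and willingness to pay runs from 0 up to 42.
DWL = ½ × 42 × 36 = 756.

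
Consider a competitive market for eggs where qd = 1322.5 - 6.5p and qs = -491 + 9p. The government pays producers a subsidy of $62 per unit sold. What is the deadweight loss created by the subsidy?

Deadweight loss = $7254

Pre-subsidy: 1322.5 - 6.5p = -491 + 9p gives p* = 117, q* = 562.
With the subsidy, sellers receive ps = pb + 62 for each unit, where pb is the price buyers pay.
Supply in terms of pb becomes qs = -491 + 9(pb + 62) = 67 + 9pb. Setting this equal to demand: 1322.5 - 6.5pb = 67 + 9pb, so pb = 81.
Sellers receive ps = 81 + 62 = 143; q' = 1322.5 − 6.5·81 = 796.
The subsidy expands output by 796 − 562 = 234 past the efficient level; on those units the gap between marginal cost and willingness to pay runs from 0 up to 62.
DWL = ½ × 62 × 234 = 7254.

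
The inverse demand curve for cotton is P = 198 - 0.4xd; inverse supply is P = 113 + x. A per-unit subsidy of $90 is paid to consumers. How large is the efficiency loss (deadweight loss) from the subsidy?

Pre-subsidy: 198 - 0.4x = 113 + x gives x* = 425/7 and P* = 1216/7.
With the rebate, buyers effectively pay Pb = Ps − 90, where Ps is the price sellers receive.
On the curves, Pb = 198 - 0.4x and Ps = 113 + x; the wedge Ps − Pb = 90 gives 113 + x − (198 - 0.4x) = 90, so x' = 125.
Then Pb = 198 − 0.4·125 = 148 and Ps = 113 + 1·125 = 238.
The subsidy expands output by 125 − 425/7 = 450/7 past the efficient level; on those units the gap between marginal cost and willingness to pay runs from 0 up to 90.
DWL = ½ × 90 × 450/7 = 20250/7.

Deadweight loss = 20250/7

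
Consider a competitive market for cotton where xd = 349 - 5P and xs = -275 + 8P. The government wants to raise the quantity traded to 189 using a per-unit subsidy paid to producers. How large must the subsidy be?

At x = 189, invert demand for the buyer price: Pb = (349 − 189)/5 = 32; invert supply for the seller price: Ps = (189 − (-275))/8 = 58.
The subsidy must fill the gap: s = Ps − Pb = 58 − 32 = 26.

Required subsidy s = 26 per unit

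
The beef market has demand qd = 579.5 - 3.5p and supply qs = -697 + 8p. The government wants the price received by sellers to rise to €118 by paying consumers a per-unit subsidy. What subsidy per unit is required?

Required subsidy s = €23 per unit

At a seller price of 118, quantity supplied is -697 + 8·118 = 247.
Buyers absorb 247 only when they pay pb with 579.5 − 3.5·pb = 247, i.e. pb = 95.
s = ps − pb = 118 − 95 = 23.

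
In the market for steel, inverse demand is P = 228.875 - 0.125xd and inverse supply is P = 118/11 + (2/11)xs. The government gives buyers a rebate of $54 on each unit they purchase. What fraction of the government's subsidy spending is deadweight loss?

Pre-subsidy: 228.875 - 0.125x = 118/11 + (2/11)x gives x* = 711 and P* = 140.
With the rebate, buyers effectively pay Pb = Ps − 54, where Ps is the price sellers receive.
On the curves, Pb = 228.875 - 0.125x and Ps = 118/11 + (2/11)x; the wedge Ps − Pb = 54 gives 118/11 + (2/11)x − (228.875 - 0.125x) = 54, so x' = 887.
Then Pb = 228.875 − 0.125·887 = 118 and Ps = 118/11 + (2/11)·887 = 172.
ΔCS = ½(711 + 887)(140 − 118) = 17578; ΔPS = ½(711 + 887)(172 − 140) = 25568.
Government spending = 54 × 887 = 47898.
DWL = ½ × 54 × (887 − 711) = 4752; fraction = 4752 / 47898 = 88/887.

DWL / government spending = 88/887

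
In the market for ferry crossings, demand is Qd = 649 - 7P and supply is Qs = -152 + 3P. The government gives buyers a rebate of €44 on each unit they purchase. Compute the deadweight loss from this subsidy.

Pre-subsidy: 649 - 7P = -152 + 3P gives P* = 80.1, Q* = 88.3.
With the rebate, buyers effectively pay Pb = Ps − 44, where Ps is the price sellers receive.
Demand in terms of Ps becomes Qd = 649 − 7(Ps − 44) = 957 - 7Ps. Setting this equal to supply: 957 - 7Ps = -152 + 3Ps, so Ps = 110.9.
Buyers pay Pb = 110.9 − 44 = 66.9; Q' = -152 + 3·110.9 = 180.7.
The subsidy expands output by 180.7 − 88.3 = 92.4 past the efficient level; on those units the gap between marginal cost and willingness to pay runs from 0 up to 44.
DWL = ½ × 44 × 92.4 = 2032.8.

Deadweight loss = €2032.8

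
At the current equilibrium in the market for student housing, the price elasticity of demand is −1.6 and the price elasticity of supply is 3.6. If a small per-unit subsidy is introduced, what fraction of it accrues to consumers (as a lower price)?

Consumer share = 9/13

For a small subsidy around the equilibrium, the benefit split depends on the relative slopes, which at a point are proportional to the elasticities.
Buyer share = εs/(εs + |εd|) = 3.6/(3.6 + 1.6) = 9/13; seller share = |εd|/(εs + |εd|) = 4/13.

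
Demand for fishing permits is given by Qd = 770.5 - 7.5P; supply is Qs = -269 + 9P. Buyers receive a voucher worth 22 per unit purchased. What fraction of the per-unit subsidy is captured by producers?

Producer share = 5/11

Pre-subsidy: 770.5 - 7.5P = -269 + 9P gives P* = 63, Q* = 298.
With the rebate, buyers effectively pay Pb = Ps − 22, where Ps is the price sellers receive.
Demand in terms of Ps becomes Qd = 770.5 − 7.5(Ps − 22) = 935.5 - 7.5Ps. Setting this equal to supply: 935.5 - 7.5Ps = -269 + 9Ps, so Ps = 73.
Buyers pay Pb = 73 − 22 = 51; Q' = -269 + 9·73 = 388.
Buyers' price falls by P* − Pb = 63 − 51 = 12; sellers' price rises by Ps − P* = 73 − 63 = 10.
So producers capture 10/22 = 5/11 of each unit of subsidy.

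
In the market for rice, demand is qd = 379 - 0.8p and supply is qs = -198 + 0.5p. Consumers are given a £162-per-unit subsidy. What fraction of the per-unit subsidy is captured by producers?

Producer share = 8/13

Pre-subsidy: 379 - 0.8p = -198 + 0.5p gives p* = 5770/13, q* = 311/13.
With the rebate, buyers effectively pay pb = ps − 162, where ps is the price sellers receive.
Demand in terms of ps becomes qd = 379 − 0.8(ps − 162) = 508.6 - 0.8ps. Setting this equal to supply: 508.6 - 0.8ps = -198 + 0.5ps, so ps = 7066/13.
Buyers pay pb = 7066/13 − 162 = 4960/13; q' = -198 + 0.5·(7066/13) = 959/13.
Buyers' price falls by p* − pb = 5770/13 − 4960/13 = 810/13; sellers' price rises by ps − p* = 7066/13 − 5770/13 = 1296/13.
So producers capture (1296/13)/162 = 8/13 of each unit of subsidy.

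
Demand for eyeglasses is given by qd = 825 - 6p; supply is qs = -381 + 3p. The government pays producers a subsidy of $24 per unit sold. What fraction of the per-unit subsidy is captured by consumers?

Consumer share = 1/3

Pre-subsidy: 825 - 6p = -381 + 3p gives p* = 134, q* = 21.
With the subsidy, sellers receive ps = pb + 24 for each unit, where pb is the price buyers pay.
Supply in terms of pb becomes qs = -381 + 3(pb + 24) = -309 + 3pb. Setting this equal to demand: 825 - 6pb = -309 + 3pb, so pb = 126.
Sellers receive ps = 126 + 24 = 150; q' = 825 − 6·126 = 69.
Buyers' price falls by p* − pb = 134 − 126 = 8; sellers' price rises by ps − p* = 150 − 134 = 16.
So consumers capture 8/24 = 1/3 of each unit of subsidy.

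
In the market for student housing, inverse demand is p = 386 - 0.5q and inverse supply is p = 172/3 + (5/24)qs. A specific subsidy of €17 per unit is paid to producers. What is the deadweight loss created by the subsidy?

Deadweight loss = €204

Pre-subsidy: 386 - 0.5q = 172/3 + (5/24)q gives q* = 464 and p* = 154.
With the subsidy, sellers receive ps = pb + 17 for each unit, where pb is the price buyers pay.
On the curves, pb = 386 - 0.5q and ps = 172/3 + (5/24)q; the wedge ps − pb = 17 gives 172/3 + (5/24)q − (386 - 0.5q) = 17, so q' = 488.
Then pb = 386 − 0.5·488 = 142 and ps = 172/3 + (5/24)·488 = 159.
The subsidy expands output by 488 − 464 = 24 past the efficient level; on those units the gap between marginal cost and willingness to pay runs from 0 up to 17.
DWL = ½ × 17 × 24 = 204.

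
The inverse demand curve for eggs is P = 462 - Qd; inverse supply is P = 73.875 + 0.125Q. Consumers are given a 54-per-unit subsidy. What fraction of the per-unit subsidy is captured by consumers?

Consumer share = 8/9

Pre-subsidy: 462 - Q = 73.875 + 0.125Q gives Q* = 345 and P* = 117.
With the rebate, buyers effectively pay Pb = Ps − 54, where Ps is the price sellers receive.
On the curves, Pb = 462 - Q and Ps = 73.875 + 0.125Q; the wedge Ps − Pb = 54 gives 73.875 + 0.125Q − (462 - Q) = 54, so Q' = 393.
Then Pb = 462 − 1·393 = 69 and Ps = 73.875 + 0.125·393 = 123.
Buyers' price falls by P* − Pb = 117 − 69 = 48; sellers' price rises by Ps − P* = 123 − 117 = 6.
So consumers capture 48/54 = 8/9 of each unit of subsidy.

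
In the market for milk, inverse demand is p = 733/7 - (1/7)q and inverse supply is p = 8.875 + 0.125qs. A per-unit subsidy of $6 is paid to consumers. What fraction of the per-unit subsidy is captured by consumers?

Pre-subsidy: 733/7 - (1/7)q = 8.875 + 0.125q gives q* = 357.8 and p* = 53.6.
With the rebate, buyers effectively pay pb = ps − 6, where ps is the price sellers receive.
On the curves, pb = 733/7 - (1/7)q and ps = 8.875 + 0.125q; the wedge ps − pb = 6 gives 8.875 + 0.125q − (733/7 - (1/7)q) = 6, so q' = 380.2.
Then pb = 733/7 − (1/7)·380.2 = 50.4 and ps = 8.875 + 0.125·380.2 = 56.4.
Buyers' price falls by p* − pb = 53.6 − 50.4 = 3.2; sellers' price rises by ps − p* = 56.4 − 53.6 = 2.8.
So consumers capture 3.2/6 = 8/15 of each unit of subsidy.

Consumer share = 8/15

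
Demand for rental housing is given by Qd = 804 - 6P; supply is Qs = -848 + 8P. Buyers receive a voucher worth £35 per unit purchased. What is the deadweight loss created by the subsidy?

Pre-subsidy: 804 - 6P = -848 + 8P gives P* = 118, Q* = 96.
With the rebate, buyers effectively pay Pb = Ps − 35, where Ps is the price sellers receive.
Demand in terms of Ps becomes Qd = 804 − 6(Ps − 35) = 1014 - 6Ps. Setting this equal to supply: 1014 - 6Ps = -848 + 8Ps, so Ps = 133.
Buyers pay Pb = 133 − 35 = 98; Q' = -848 + 8·133 = 216.
The subsidy expands output by 216 − 96 = 120 past the efficient level; on those units the gap between marginal cost and willingness to pay runs from 0 up to 35.
DWL = ½ × 35 × 120 = 2100.

Deadweight loss = £2100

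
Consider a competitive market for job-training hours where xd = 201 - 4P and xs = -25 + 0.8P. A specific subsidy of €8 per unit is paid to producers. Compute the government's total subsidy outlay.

Government cost = €144

Pre-subsidy: 201 - 4P = -25 + 0.8P gives P* = 565/12, x* = 38/3.
With the subsidy, sellers receive Ps = Pb + 8 for each unit, where Pb is the price buyers pay.
Supply in terms of Pb becomes xs = -25 + 0.8(Pb + 8) = -18.6 + 0.8Pb. Setting this equal to demand: 201 - 4Pb = -18.6 + 0.8Pb, so Pb = 45.75.
Sellers receive Ps = 45.75 + 8 = 53.75; x' = 201 − 4·45.75 = 18.
Government outlay = subsidy × quantity = 8 × 18 = 144.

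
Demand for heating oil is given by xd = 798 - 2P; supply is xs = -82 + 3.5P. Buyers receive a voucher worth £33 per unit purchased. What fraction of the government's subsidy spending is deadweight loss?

DWL / government spending = 21/520

Pre-subsidy: 798 - 2P = -82 + 3.5P gives P* = 160, x* = 478.
With the rebate, buyers effectively pay Pb = Ps − 33, where Ps is the price sellers receive.
Demand in terms of Ps becomes xd = 798 − 2(Ps − 33) = 864 - 2Ps. Setting this equal to supply: 864 - 2Ps = -82 + 3.5Ps, so Ps = 172.
Buyers pay Pb = 172 − 33 = 139; x' = -82 + 3.5·172 = 520.
ΔCS = ½(478 + 520)(160 − 139) = 10479; ΔPS = ½(478 + 520)(172 − 160) = 5988.
Government spending = 33 × 520 = 17160.
DWL = ½ × 33 × (520 − 478) = 693; fraction = 693 / 17160 = 21/520.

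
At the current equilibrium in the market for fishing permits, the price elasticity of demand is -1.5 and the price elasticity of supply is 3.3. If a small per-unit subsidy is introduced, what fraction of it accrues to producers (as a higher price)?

Producer share = 0.3125

For a small subsidy around the equilibrium, the benefit split depends on the relative slopes, which at a point are proportional to the elasticities.
Buyer share = εs/(εs + |εd|) = 3.3/(3.3 + 1.5) = 0.6875; seller share = |εd|/(εs + |εd|) = 0.3125.
So producers capture 0.3125 of the subsidy.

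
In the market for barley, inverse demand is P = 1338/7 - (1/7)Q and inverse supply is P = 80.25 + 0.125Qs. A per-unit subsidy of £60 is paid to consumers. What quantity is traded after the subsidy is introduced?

Pre-subsidy: 1338/7 - (1/7)Q = 80.25 + 0.125Q gives Q* = 414 and P* = 132.
With the rebate, buyers effectively pay Pb = Ps − 60, where Ps is the price sellers receive.
On the curves, Pb = 1338/7 - (1/7)Q and Ps = 80.25 + 0.125Q; the wedge Ps − Pb = 60 gives 80.25 + 0.125Q − (1338/7 - (1/7)Q) = 60, so Q' = 638.
Then Pb = 1338/7 − (1/7)·638 = 100 and Ps = 80.25 + 0.125·638 = 160.

Q' = 638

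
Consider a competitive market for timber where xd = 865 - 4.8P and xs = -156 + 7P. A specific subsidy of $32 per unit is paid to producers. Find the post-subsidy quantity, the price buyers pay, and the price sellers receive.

Pre-subsidy: 865 - 4.8P = -156 + 7P gives P* = 5105/59, x* = 26531/59.
With the subsidy, sellers receive Ps = Pb + 32 for each unit, where Pb is the price buyers pay.
Supply in terms of Pb becomes xs = -156 + 7(Pb + 32) = 68 + 7Pb. Setting this equal to demand: 865 - 4.8Pb = 68 + 7Pb, so Pb = 3985/59.
Sellers receive Ps = 3985/59 + 32 = 5873/59; x' = 865 − 4.8·(3985/59) = 31907/59.

x' = 31907/59; buyers pay 3985/59; sellers receive 5873/59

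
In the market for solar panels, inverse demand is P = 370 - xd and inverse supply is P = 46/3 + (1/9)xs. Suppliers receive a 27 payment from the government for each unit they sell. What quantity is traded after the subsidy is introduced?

Pre-subsidy: 370 - x = 46/3 + (1/9)x gives x* = 319.2 and P* = 50.8.
With the subsidy, sellers receive Ps = Pb + 27 for each unit, where Pb is the price buyers pay.
On the curves, Pb = 370 - x and Ps = 46/3 + (1/9)x; the wedge Ps − Pb = 27 gives 46/3 + (1/9)x − (370 - x) = 27, so x' = 343.5.
Then Pb = 370 − 1·343.5 = 26.5 and Ps = 46/3 + (1/9)·343.5 = 53.5.

x' = 343.5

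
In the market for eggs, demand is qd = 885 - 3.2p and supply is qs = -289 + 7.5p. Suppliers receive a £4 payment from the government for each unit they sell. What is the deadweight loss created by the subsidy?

Pre-subsidy: 885 - 3.2p = -289 + 7.5p gives p* = 11740/107, q* = 57127/107.
With the subsidy, sellers receive ps = pb + 4 for each unit, where pb is the price buyers pay.
Supply in terms of pb becomes qs = -289 + 7.5(pb + 4) = -259 + 7.5pb. Setting this equal to demand: 885 - 3.2pb = -259 + 7.5pb, so pb = 11440/107.
Sellers receive ps = 11440/107 + 4 = 11868/107; q' = 885 − 3.2·(11440/107) = 58087/107.
The subsidy expands output by 58087/107 − 57127/107 = 960/107 past the efficient level; on those units the gap between marginal cost and willingness to pay runs from 0 up to 4.
DWL = ½ × 4 × 960/107 = 1920/107.

Deadweight loss = 1920/107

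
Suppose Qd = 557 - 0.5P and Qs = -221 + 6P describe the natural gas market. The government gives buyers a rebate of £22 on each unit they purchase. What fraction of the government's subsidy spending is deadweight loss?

Pre-subsidy: 557 - 0.5P = -221 + 6P gives P* = 1556/13, Q* = 6463/13.
With the rebate, buyers effectively pay Pb = Ps − 22, where Ps is the price sellers receive.
Demand in terms of Ps becomes Qd = 557 − 0.5(Ps − 22) = 568 - 0.5Ps. Setting this equal to supply: 568 - 0.5Ps = -221 + 6Ps, so Ps = 1578/13.
Buyers pay Pb = 1578/13 − 22 = 1292/13; Q' = -221 + 6·(1578/13) = 6595/13.
ΔCS = ½(6463/13 + 6595/13)(1556/13 − 1292/13) = 1723656/169; ΔPS = ½(6463/13 + 6595/13)(1578/13 − 1556/13) = 143638/169.
Government spending = 22 × 6595/13 = 145090/13.
DWL = ½ × 22 × (6595/13 − 6463/13) = 1452/13; fraction = (1452/13) / (145090/13) = 66/6595.

DWL / government spending = 66/6595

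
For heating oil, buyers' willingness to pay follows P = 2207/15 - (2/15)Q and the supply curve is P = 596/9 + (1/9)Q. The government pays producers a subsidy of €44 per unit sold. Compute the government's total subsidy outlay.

Pre-subsidy: 2207/15 - (2/15)Q = 596/9 + (1/9)Q gives Q* = 331 and P* = 103.
With the subsidy, sellers receive Ps = Pb + 44 for each unit, where Pb is the price buyers pay.
On the curves, Pb = 2207/15 - (2/15)Q and Ps = 596/9 + (1/9)Q; the wedge Ps − Pb = 44 gives 596/9 + (1/9)Q − (2207/15 - (2/15)Q) = 44, so Q' = 511.
Then Pb = 2207/15 − (2/15)·511 = 79 and Ps = 596/9 + (1/9)·511 = 123.
Government outlay = subsidy × quantity = 44 × 511 = 22484.

Government cost = €22484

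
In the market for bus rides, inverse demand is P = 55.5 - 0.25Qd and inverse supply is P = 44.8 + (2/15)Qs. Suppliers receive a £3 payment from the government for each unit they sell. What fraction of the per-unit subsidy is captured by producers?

Pre-subsidy: 55.5 - 0.25Q = 44.8 + (2/15)Q gives Q* = 642/23 and P* = 1116/23.
With the subsidy, sellers receive Ps = Pb + 3 for each unit, where Pb is the price buyers pay.
On the curves, Pb = 55.5 - 0.25Q and Ps = 44.8 + (2/15)Q; the wedge Ps − Pb = 3 gives 44.8 + (2/15)Q − (55.5 - 0.25Q) = 3, so Q' = 822/23.
Then Pb = 55.5 − 0.25·(822/23) = 1071/23 and Ps = 44.8 + (2/15)·(822/23) = 1140/23.
Buyers' price falls by P* − Pb = 1116/23 − 1071/23 = 45/23; sellers' price rises by Ps − P* = 1140/23 − 1116/23 = 24/23.
So producers capture (24/23)/3 = 8/23 of each unit of subsidy.

Producer share = 8/23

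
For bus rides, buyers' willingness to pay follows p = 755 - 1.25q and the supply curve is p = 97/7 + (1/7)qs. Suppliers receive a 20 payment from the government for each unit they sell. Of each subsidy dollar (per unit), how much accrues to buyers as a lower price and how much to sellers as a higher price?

Pre-subsidy: 755 - 1.25q = 97/7 + (1/7)q gives q* = 20752/39 and p* = 3505/39.
With the subsidy, sellers receive ps = pb + 20 for each unit, where pb is the price buyers pay.
On the curves, pb = 755 - 1.25q and ps = 97/7 + (1/7)q; the wedge ps − pb = 20 gives 97/7 + (1/7)q − (755 - 1.25q) = 20, so q' = 7104/13.
Then pb = 755 − 1.25·(7104/13) = 935/13 and ps = 97/7 + (1/7)·(7104/13) = 1195/13.
Buyers' price falls by p* − pb = 3505/39 − 935/13 = 700/39; sellers' price rises by ps − p* = 1195/13 − 3505/39 = 80/39.

Buyers gain 700/39 per unit; sellers gain 80/39 per unit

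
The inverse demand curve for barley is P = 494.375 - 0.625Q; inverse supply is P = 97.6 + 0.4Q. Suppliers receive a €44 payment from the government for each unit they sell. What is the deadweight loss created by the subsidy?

Deadweight loss = 38720/41

Pre-subsidy: 494.375 - 0.625Q = 97.6 + 0.4Q gives Q* = 15871/41 and P* = 10350/41.
With the subsidy, sellers receive Ps = Pb + 44 for each unit, where Pb is the price buyers pay.
On the curves, Pb = 494.375 - 0.625Q and Ps = 97.6 + 0.4Q; the wedge Ps − Pb = 44 gives 97.6 + 0.4Q − (494.375 - 0.625Q) = 44, so Q' = 17631/41.
Then Pb = 494.375 − 0.625·(17631/41) = 9250/41 and Ps = 97.6 + 0.4·(17631/41) = 11054/41.
The subsidy expands output by 17631/41 − 15871/41 = 1760/41 past the efficient level; on those units the gap between marginal cost and willingness to pay runs from 0 up to 44.
DWL = ½ × 44 × 1760/41 = 38720/41.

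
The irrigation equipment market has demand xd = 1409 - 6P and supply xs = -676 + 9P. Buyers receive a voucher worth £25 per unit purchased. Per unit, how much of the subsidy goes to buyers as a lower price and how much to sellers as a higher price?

Pre-subsidy: 1409 - 6P = -676 + 9P gives P* = 139, x* = 575.
With the rebate, buyers effectively pay Pb = Ps − 25, where Ps is the price sellers receive.
Demand in terms of Ps becomes xd = 1409 − 6(Ps − 25) = 1559 - 6Ps. Setting this equal to supply: 1559 - 6Ps = -676 + 9Ps, so Ps = 149.
Buyers pay Pb = 149 − 25 = 124; x' = -676 + 9·149 = 665.
Buyers' price falls by P* − Pb = 139 − 124 = 15; sellers' price rises by Ps − P* = 149 − 139 = 10.

Buyers gain £15 per unit; sellers gain £10 per unit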